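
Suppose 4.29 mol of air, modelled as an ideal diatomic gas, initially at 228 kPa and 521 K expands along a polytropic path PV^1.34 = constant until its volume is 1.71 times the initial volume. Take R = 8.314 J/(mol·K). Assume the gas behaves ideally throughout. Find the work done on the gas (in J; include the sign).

-9110 J

V₁ = nRT₁/P₁ = 4.29×8.314×521/228 = 81.5 L.
Polytropic n=1.34: T₂ = T₁(V₁/V₂)^(n−1) = 521×(0.585)^0.34 = 434 K; P₂ = P₁(V₁/V₂)^n = 111 kPa.
W = (P₁V₁−P₂V₂)/(n−1) = (228×81.5−111×139)/0.34 = 9110 J.
Work done on the gas = −W_by = -9110 J.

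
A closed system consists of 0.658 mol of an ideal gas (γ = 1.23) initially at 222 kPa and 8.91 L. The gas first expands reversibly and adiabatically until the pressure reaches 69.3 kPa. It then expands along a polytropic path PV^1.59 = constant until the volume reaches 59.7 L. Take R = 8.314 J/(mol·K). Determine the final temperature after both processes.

165 K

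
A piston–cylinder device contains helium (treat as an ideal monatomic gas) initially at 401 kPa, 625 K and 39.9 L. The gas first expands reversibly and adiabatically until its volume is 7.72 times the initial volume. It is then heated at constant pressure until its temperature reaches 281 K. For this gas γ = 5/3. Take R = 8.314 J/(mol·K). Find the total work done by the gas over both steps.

21000 J

n = P₁V₁/(RT₁) = 401×39.9/(8.314×625) = 3.08 mol.
Step 1 — Adiabatic: TV^(γ−1) = const ⇒ T₂ = 625×(0.130)^0.667 = 160 K; PV^γ = const ⇒ P₂ = 13.3 kPa.
ΔU = nCvΔT = 3.08×12.5×(160−625) = -17900 J.
Q = 0 for an adiabatic process, so W = −ΔU = 17900 J.
State after step 1: P = 13.3 kPa, V = 308 L, T = 160 K.
Step 2 — Isobaric: P stays 13.3 kPa; V/T = const ⇒ T₂ = 281 K, V₂ = 541 L.
W = PΔV = 13.3×(541−308) kPa·L = 3100 J.
ΔU = nCvΔT = 3.08×12.5×(281−160) = 4650 J.
Q = ΔU + W = nCpΔT = 7740 J.
Net over both steps: W = 21000 J, Q = 7740 J, ΔU = -13200 J.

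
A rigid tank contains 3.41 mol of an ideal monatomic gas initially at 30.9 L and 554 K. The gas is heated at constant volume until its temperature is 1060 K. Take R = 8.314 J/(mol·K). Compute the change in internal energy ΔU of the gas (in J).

21500 J

P₁ = nRT₁/V₁ = 3.41×8.314×554/30.9 = 508 kPa.
Isochoric: V stays 30.9 L; P/T = const ⇒ T₂ = 1060 K, P₂ = 973 kPa.
For an ideal gas ΔU = nCvΔT with Cv = (3/2)R = 12.5 J/(mol·K).
ΔU = 3.41×12.5×(1060−554) = 21500 J.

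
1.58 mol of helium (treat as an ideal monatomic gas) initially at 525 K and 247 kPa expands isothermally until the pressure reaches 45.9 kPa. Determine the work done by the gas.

11600 J

V₁ = nRT₁/P₁ = 1.58×8.314×525/247 = 27.9 L.
Isothermal: T stays 525 K; PV = const ⇒ V₂ = 150 L, P₂ = 45.9 kPa.
W = nRT ln(V₂/V₁) = 1.58×8.314×525×ln(5.38) = 11600 J.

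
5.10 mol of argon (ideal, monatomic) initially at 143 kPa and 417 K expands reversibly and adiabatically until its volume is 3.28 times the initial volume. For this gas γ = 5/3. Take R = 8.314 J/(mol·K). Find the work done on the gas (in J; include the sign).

-14500 J

V₁ = nRT₁/P₁ = 5.10×8.314×417/143 = 124 L.
Adiabatic: TV^(γ−1) = const ⇒ T₂ = 417×(0.305)^0.667 = 189 K; PV^γ = const ⇒ P₂ = 19.7 kPa.
ΔU = nCvΔT = 5.10×12.5×(189−417) = -14500 J.
Q = 0 for an adiabatic process, so W = −ΔU = 14500 J.
Work done on the gas = −W_by = -14500 J.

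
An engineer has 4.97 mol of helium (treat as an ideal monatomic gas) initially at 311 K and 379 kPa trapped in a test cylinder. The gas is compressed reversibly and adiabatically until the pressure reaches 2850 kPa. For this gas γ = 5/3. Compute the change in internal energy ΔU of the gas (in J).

23900 J

V₁ = nRT₁/P₁ = 4.97×8.314×311/379 = 33.9 L.
Adiabatic: T₂/T₁ = (P₂/P₁)^((γ−1)/γ) ⇒ T₂ = 311×(7.52)^0.400 = 697 K; V₂ = 10.1 L.
For an ideal gas ΔU = nCvΔT with Cv = (3/2)R = 12.5 J/(mol·K).
ΔU = 4.97×12.5×(697−311) = 23900 J.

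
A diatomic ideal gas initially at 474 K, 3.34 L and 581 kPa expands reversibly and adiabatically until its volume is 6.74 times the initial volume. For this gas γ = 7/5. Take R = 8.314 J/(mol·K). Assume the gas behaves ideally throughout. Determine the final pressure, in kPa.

40.2 kPa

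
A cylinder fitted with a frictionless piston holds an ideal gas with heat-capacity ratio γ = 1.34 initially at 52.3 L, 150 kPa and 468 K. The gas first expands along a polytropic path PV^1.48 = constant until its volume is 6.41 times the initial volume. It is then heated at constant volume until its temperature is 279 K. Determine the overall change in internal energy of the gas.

n = P₁V₁/(RT₁) = 150×52.3/(8.314×468) = 2.02 mol.
Step 1 — Polytropic n=1.48: T₂ = T₁(V₁/V₂)^(n−1) = 468×(0.156)^0.48 = 192 K; P₂ = P₁(V₁/V₂)^n = 9.59 kPa.
W = (P₁V₁−P₂V₂)/(n−1) = (150×52.3−9.59×335)/0.48 = 9640 J.
ΔU = nCvΔT = 2.02×24.5×(192−468) = -13600 J.
Q = ΔU + W = -3970 J.
State after step 1: P = 9.59 kPa, V = 335 L, T = 192 K.
Step 2 — Isochoric: V stays 335 L; P/T = const ⇒ T₂ = 279 K, P₂ = 14.0 kPa.
W = 0 (no volume change).
ΔU = nCvΔT = 2.02×24.5×(279−192) = 4300 J.
Q = ΔU = 4300 J.
Net over both steps: W = 9640 J, Q = 326 J, ΔU = -9320 J.

-9320 J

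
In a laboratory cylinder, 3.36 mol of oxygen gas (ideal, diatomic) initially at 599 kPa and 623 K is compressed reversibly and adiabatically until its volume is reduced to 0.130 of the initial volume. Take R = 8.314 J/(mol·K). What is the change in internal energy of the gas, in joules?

V₁ = nRT₁/P₁ = 3.36×8.314×623/599 = 29.1 L.
Adiabatic: TV^(γ−1) = const ⇒ T₂ = 623×(7.69)^0.400 = 1410 K; PV^γ = const ⇒ P₂ = 10400 kPa.
For an ideal gas ΔU = nCvΔT with Cv = (5/2)R = 20.8 J/(mol·K).
ΔU = 3.36×20.8×(1410−623) = 54900 J.

54900 J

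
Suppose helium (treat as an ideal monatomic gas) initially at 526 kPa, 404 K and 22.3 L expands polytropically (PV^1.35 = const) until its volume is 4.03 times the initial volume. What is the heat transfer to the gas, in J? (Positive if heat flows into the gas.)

6150 J

n = P₁V₁/(RT₁) = 526×22.3/(8.314×404) = 3.49 mol.
Polytropic n=1.35: T₂ = T₁(V₁/V₂)^(n−1) = 404×(0.248)^0.35 = 248 K; P₂ = P₁(V₁/V₂)^n = 80.1 kPa.
W = (P₁V₁−P₂V₂)/(n−1) = (526×22.3−80.1×89.9)/0.35 = 12900 J.
ΔU = nCvΔT = 3.49×12.5×(248−404) = -6790 J.
Q = ΔU + W = 6150 J.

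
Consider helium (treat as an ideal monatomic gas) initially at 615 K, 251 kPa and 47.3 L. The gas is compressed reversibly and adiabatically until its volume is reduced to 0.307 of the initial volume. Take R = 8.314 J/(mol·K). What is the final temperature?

Adiabatic: TV^(γ−1) = const ⇒ T₂ = 615×(3.26)^0.667 = 1350 K; PV^γ = const ⇒ P₂ = 1800 kPa.

1350 K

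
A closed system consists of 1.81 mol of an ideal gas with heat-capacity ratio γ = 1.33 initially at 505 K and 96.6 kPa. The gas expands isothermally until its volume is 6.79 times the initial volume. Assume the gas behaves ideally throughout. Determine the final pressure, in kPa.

V₁ = nRT₁/P₁ = 1.81×8.314×505/96.6 = 78.7 L.
Isothermal: T stays 505 K; PV = const ⇒ V₂ = 534 L, P₂ = 14.2 kPa.

14.2 kPa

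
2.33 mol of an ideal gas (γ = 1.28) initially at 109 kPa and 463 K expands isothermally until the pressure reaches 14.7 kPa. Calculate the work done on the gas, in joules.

-18000 J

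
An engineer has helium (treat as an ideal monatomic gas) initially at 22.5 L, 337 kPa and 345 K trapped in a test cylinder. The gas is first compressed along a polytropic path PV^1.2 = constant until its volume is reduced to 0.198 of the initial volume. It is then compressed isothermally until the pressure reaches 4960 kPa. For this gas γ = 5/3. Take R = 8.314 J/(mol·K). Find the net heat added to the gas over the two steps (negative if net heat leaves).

-18000 J

n = P₁V₁/(RT₁) = 337×22.5/(8.314×345) = 2.64 mol.
Step 1 — Polytropic n=1.2: T₂ = T₁(V₁/V₂)^(n−1) = 345×(5.05)^0.20 = 477 K; P₂ = P₁(V₁/V₂)^n = 2350 kPa.
W = (P₁V₁−P₂V₂)/(n−1) = (337×22.5−2350×4.46)/0.20 = -14500 J.
ΔU = nCvΔT = 2.64×12.5×(477−345) = 4350 J.
Q = ΔU + W = -10200 J.
State after step 1: P = 2350 kPa, V = 4.46 L, T = 477 K.
Step 2 — Isothermal: T stays 477 K; PV = const ⇒ V₂ = 2.11 L, P₂ = 4960 kPa.
ΔU = 0 (ideal gas, T constant).
W = nRT ln(V₂/V₁) = 2.64×8.314×477×ln(0.474) = -7820 J.
Q = ΔU + W = -7820 J.
Net over both steps: W = -22300 J, Q = -18000 J, ΔU = 4350 J.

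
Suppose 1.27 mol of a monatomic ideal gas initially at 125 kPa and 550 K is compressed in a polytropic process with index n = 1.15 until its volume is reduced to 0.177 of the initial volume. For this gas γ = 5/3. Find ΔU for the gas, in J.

V₁ = nRT₁/P₁ = 1.27×8.314×550/125 = 46.5 L.
Polytropic n=1.15: T₂ = T₁(V₁/V₂)^(n−1) = 550×(5.65)^0.15 = 713 K; P₂ = P₁(V₁/V₂)^n = 916 kPa.
For an ideal gas ΔU = nCvΔT with Cv = (3/2)R = 12.5 J/(mol·K).
ΔU = 1.27×12.5×(713−550) = 2580 J.

2580 J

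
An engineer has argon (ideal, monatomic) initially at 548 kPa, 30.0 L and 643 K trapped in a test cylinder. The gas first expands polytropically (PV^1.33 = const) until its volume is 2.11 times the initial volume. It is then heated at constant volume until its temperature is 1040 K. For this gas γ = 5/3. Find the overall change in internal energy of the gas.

n = P₁V₁/(RT₁) = 548×30.0/(8.314×643) = 3.08 mol.
Step 1 — Polytropic n=1.33: T₂ = T₁(V₁/V₂)^(n−1) = 643×(0.474)^0.33 = 503 K; P₂ = P₁(V₁/V₂)^n = 203 kPa.
W = (P₁V₁−P₂V₂)/(n−1) = (548×30.0−203×63.3)/0.33 = 10900 J.
ΔU = nCvΔT = 3.08×12.5×(503−643) = -5390 J.
Q = ΔU + W = 5490 J.
State after step 1: P = 203 kPa, V = 63.3 L, T = 503 K.
Step 2 — Isochoric: V stays 63.3 L; P/T = const ⇒ T₂ = 1040 K, P₂ = 420 kPa.
W = 0 (no volume change).
ΔU = nCvΔT = 3.08×12.5×(1040−503) = 20600 J.
Q = ΔU = 20600 J.
Net over both steps: W = 10900 J, Q = 26100 J, ΔU = 15200 J.

15200 J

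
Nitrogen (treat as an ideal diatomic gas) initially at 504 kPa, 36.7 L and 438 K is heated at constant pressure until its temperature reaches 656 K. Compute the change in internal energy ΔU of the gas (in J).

23000 J

n = P₁V₁/(RT₁) = 504×36.7/(8.314×438) = 5.08 mol.
Isobaric: P stays 504 kPa; V/T = const ⇒ T₂ = 656 K, V₂ = 55.0 L.
For an ideal gas ΔU = nCvΔT with Cv = (5/2)R = 20.8 J/(mol·K).
ΔU = 5.08×20.8×(656−438) = 23000 J.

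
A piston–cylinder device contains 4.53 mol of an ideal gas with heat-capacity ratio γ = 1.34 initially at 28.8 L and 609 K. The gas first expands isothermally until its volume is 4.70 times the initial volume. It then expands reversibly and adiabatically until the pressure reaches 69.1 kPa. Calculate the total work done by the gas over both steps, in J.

49200 J

P₁ = nRT₁/V₁ = 4.53×8.314×609/28.8 = 796 kPa.
Step 1 — Isothermal: T stays 609 K; PV = const ⇒ V₂ = 135 L, P₂ = 169 kPa.
ΔU = 0 (ideal gas, T constant).
W = nRT ln(V₂/V₁) = 4.53×8.314×609×ln(4.70) = 35500 J.
Q = ΔU + W = 35500 J.
State after step 1: P = 169 kPa, V = 135 L, T = 609 K.
Step 2 — Adiabatic: T₂/T₁ = (P₂/P₁)^((γ−1)/γ) ⇒ T₂ = 609×(0.408)^0.254 = 485 K; V₂ = 264 L.
ΔU = nCvΔT = 4.53×24.5×(485−609) = -13700 J.
Q = 0 for an adiabatic process, so W = −ΔU = 13700 J.
Net over both steps: W = 49200 J, Q = 35500 J, ΔU = -13700 J.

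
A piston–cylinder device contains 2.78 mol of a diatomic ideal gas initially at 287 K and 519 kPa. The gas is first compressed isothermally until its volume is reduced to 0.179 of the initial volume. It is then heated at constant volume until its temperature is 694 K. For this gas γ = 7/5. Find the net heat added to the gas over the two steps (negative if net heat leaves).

V₁ = nRT₁/P₁ = 2.78×8.314×287/519 = 12.8 L.
Step 1 — Isothermal: T stays 287 K; PV = const ⇒ V₂ = 2.29 L, P₂ = 2900 kPa.
ΔU = 0 (ideal gas, T constant).
W = nRT ln(V₂/V₁) = 2.78×8.314×287×ln(0.179) = -11400 J.
Q = ΔU + W = -11400 J.
State after step 1: P = 2900 kPa, V = 2.29 L, T = 287 K.
Step 2 — Isochoric: V stays 2.29 L; P/T = const ⇒ T₂ = 694 K, P₂ = 7010 kPa.
W = 0 (no volume change).
ΔU = nCvΔT = 2.78×20.8×(694−287) = 23500 J.
Q = ΔU = 23500 J.
Net over both steps: W = -11400 J, Q = 12100 J, ΔU = 23500 J.

12100 J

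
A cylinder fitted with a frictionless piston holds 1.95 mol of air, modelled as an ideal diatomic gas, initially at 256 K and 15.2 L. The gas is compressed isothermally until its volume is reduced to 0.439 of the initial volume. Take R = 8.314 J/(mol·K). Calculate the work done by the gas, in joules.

-3420 J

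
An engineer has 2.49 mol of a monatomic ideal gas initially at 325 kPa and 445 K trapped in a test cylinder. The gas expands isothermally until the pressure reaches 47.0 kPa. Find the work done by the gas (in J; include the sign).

V₁ = nRT₁/P₁ = 2.49×8.314×445/325 = 28.3 L.
Isothermal: T stays 445 K; PV = const ⇒ V₂ = 196 L, P₂ = 47.0 kPa.
W = nRT ln(V₂/V₁) = 2.49×8.314×445×ln(6.91) = 17800 J.

17800 J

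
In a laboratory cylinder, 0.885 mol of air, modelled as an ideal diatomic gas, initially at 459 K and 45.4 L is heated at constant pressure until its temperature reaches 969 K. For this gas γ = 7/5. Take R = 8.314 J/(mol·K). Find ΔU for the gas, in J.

P₁ = nRT₁/V₁ = 0.885×8.314×459/45.4 = 74.4 kPa.
Isobaric: P stays 74.4 kPa; V/T = const ⇒ T₂ = 969 K, V₂ = 95.8 L.
For an ideal gas ΔU = nCvΔT with Cv = (5/2)R = 20.8 J/(mol·K).
ΔU = 0.885×20.8×(969−459) = 9380 J.

9380 J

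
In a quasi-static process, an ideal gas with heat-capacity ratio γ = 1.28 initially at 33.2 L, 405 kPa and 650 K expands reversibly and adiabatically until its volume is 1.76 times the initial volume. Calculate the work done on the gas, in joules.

-7030 J

n = P₁V₁/(RT₁) = 405×33.2/(8.314×650) = 2.49 mol.
Adiabatic: TV^(γ−1) = const ⇒ T₂ = 650×(0.568)^0.280 = 555 K; PV^γ = const ⇒ P₂ = 196 kPa.
ΔU = nCvΔT = 2.49×29.7×(555−650) = -7030 J.
Q = 0 for an adiabatic process, so W = −ΔU = 7030 J.
Work done on the gas = −W_by = -7030 J.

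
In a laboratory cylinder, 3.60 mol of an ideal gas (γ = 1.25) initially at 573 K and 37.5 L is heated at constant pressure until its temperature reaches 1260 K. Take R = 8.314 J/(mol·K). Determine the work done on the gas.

P₁ = nRT₁/V₁ = 3.60×8.314×573/37.5 = 457 kPa.
Isobaric: P stays 457 kPa; V/T = const ⇒ T₂ = 1260 K, V₂ = 82.5 L.
W = PΔV = 457×(82.5−37.5) kPa·L = 20600 J.
Work done on the gas = −W_by = -20600 J.

-20600 J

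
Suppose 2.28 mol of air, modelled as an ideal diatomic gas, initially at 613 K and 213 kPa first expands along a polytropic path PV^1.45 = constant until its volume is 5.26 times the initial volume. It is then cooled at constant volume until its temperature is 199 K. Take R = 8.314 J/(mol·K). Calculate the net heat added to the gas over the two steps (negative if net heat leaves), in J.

-6030 J

V₁ = nRT₁/P₁ = 2.28×8.314×613/213 = 54.6 L.
Step 1 — Polytropic n=1.45: T₂ = T₁(V₁/V₂)^(n−1) = 613×(0.190)^0.45 = 290 K; P₂ = P₁(V₁/V₂)^n = 19.2 kPa.
W = (P₁V₁−P₂V₂)/(n−1) = (213×54.6−19.2×287)/0.45 = 13600 J.
ΔU = nCvΔT = 2.28×20.8×(290−613) = -15300 J.
Q = ΔU + W = -1700 J.
State after step 1: P = 19.2 kPa, V = 287 L, T = 290 K.
Step 2 — Isochoric: V stays 287 L; P/T = const ⇒ T₂ = 199 K, P₂ = 13.1 kPa.
W = 0 (no volume change).
ΔU = nCvΔT = 2.28×20.8×(199−290) = -4330 J.
Q = ΔU = -4330 J.
Net over both steps: W = 13600 J, Q = -6030 J, ΔU = -19600 J.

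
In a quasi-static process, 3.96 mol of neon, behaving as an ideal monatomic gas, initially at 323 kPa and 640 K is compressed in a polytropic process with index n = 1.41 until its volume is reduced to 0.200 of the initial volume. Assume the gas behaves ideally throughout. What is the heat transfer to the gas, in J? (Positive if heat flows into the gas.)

-18500 J

V₁ = nRT₁/P₁ = 3.96×8.314×640/323 = 65.2 L.
Polytropic n=1.41: T₂ = T₁(V₁/V₂)^(n−1) = 640×(5.00)^0.41 = 1240 K; P₂ = P₁(V₁/V₂)^n = 3120 kPa.
W = (P₁V₁−P₂V₂)/(n−1) = (323×65.2−3120×13.0)/0.41 = -48000 J.
ΔU = nCvΔT = 3.96×12.5×(1240−640) = 29500 J.
Q = ΔU + W = -18500 J.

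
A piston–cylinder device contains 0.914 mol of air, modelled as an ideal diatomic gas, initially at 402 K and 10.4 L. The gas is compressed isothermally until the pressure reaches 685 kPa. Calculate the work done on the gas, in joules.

P₁ = nRT₁/V₁ = 0.914×8.314×402/10.4 = 294 kPa.
Isothermal: T stays 402 K; PV = const ⇒ V₂ = 4.46 L, P₂ = 685 kPa.
W = nRT ln(V₂/V₁) = 0.914×8.314×402×ln(0.429) = -2590 J.
Work done on the gas = −W_by = 2590 J.

2590 J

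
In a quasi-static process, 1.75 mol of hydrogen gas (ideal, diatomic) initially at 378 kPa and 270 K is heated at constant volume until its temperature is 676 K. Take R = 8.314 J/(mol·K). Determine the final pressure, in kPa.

V₁ = nRT₁/P₁ = 1.75×8.314×270/378 = 10.4 L.
Isochoric: V stays 10.4 L; P/T = const ⇒ T₂ = 676 K, P₂ = 946 kPa.

946 kPa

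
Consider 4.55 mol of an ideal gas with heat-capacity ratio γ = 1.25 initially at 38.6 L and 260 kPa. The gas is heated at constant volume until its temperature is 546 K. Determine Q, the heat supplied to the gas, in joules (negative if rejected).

42500 J

T₁ = P₁V₁/(nR) = 260×38.6/(4.55×8.314) = 265 K.
Isochoric: V stays 38.6 L; P/T = const ⇒ T₂ = 546 K, P₂ = 535 kPa.
W = 0 (no volume change).
ΔU = nCvΔT = 4.55×33.3×(546−265) = 42500 J.
Q = ΔU = 42500 J.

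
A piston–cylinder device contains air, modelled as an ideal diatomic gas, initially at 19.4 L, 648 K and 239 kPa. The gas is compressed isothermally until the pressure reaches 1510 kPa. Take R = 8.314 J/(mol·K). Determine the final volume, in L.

3.07 L

Isothermal: T stays 648 K; PV = const ⇒ V₂ = 3.07 L, P₂ = 1510 kPa.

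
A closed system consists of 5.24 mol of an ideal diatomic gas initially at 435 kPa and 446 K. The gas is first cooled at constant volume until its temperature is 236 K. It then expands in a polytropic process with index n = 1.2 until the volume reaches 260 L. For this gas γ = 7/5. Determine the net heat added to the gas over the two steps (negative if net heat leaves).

-15200 J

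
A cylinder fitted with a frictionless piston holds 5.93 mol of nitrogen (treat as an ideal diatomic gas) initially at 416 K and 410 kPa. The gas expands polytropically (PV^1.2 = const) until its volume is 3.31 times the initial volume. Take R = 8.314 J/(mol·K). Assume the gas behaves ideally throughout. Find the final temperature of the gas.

V₁ = nRT₁/P₁ = 5.93×8.314×416/410 = 50.0 L.
Polytropic n=1.2: T₂ = T₁(V₁/V₂)^(n−1) = 416×(0.302)^0.20 = 327 K; P₂ = P₁(V₁/V₂)^n = 97.5 kPa.

327 K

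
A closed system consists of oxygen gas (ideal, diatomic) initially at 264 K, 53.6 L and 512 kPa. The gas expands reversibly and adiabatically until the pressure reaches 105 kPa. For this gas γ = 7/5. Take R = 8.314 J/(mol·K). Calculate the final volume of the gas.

Adiabatic: T₂/T₁ = (P₂/P₁)^((γ−1)/γ) ⇒ T₂ = 264×(0.205)^0.286 = 168 K; V₂ = 166 L.

166 L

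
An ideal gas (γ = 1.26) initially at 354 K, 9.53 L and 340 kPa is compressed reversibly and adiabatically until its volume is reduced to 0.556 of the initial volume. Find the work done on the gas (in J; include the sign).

2050 J

n = P₁V₁/(RT₁) = 340×9.53/(8.314×354) = 1.10 mol.
Adiabatic: TV^(γ−1) = const ⇒ T₂ = 354×(1.80)^0.260 = 412 K; PV^γ = const ⇒ P₂ = 712 kPa.
ΔU = nCvΔT = 1.10×32.0×(412−354) = 2050 J.
Q = 0 for an adiabatic process, so W = −ΔU = -2050 J.
Work done on the gas = −W_by = 2050 J.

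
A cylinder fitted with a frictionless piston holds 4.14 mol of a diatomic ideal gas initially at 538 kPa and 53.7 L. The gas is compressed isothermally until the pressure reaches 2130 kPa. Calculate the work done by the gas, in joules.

-39800 J

T₁ = P₁V₁/(nR) = 538×53.7/(4.14×8.314) = 839 K.
Isothermal: T stays 839 K; PV = const ⇒ V₂ = 13.6 L, P₂ = 2130 kPa.
W = nRT ln(V₂/V₁) = 4.14×8.314×839×ln(0.253) = -39800 J.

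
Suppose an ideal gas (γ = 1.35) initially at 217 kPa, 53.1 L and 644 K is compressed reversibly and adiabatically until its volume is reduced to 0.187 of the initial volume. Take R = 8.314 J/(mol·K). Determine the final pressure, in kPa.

2090 kPa

Adiabatic: TV^(γ−1) = const ⇒ T₂ = 644×(5.35)^0.350 = 1160 K; PV^γ = const ⇒ P₂ = 2090 kPa.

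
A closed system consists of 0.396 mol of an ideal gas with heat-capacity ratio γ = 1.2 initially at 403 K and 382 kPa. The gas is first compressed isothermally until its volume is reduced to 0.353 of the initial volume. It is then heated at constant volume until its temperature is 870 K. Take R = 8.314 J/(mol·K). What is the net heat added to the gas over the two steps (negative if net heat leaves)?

6310 J

V₁ = nRT₁/P₁ = 0.396×8.314×403/382 = 3.47 L.
Step 1 — Isothermal: T stays 403 K; PV = const ⇒ V₂ = 1.23 L, P₂ = 1080 kPa.
ΔU = 0 (ideal gas, T constant).
W = nRT ln(V₂/V₁) = 0.396×8.314×403×ln(0.353) = -1380 J.
Q = ΔU + W = -1380 J.
State after step 1: P = 1080 kPa, V = 1.23 L, T = 403 K.
Step 2 — Isochoric: V stays 1.23 L; P/T = const ⇒ T₂ = 870 K, P₂ = 2340 kPa.
W = 0 (no volume change).
ΔU = nCvΔT = 0.396×41.6×(870−403) = 7690 J.
Q = ΔU = 7690 J.
Net over both steps: W = -1380 J, Q = 6310 J, ΔU = 7690 J.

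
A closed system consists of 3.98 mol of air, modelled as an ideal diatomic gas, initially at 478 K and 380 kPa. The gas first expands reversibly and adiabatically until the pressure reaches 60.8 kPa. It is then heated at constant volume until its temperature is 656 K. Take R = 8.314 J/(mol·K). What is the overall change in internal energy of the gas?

14700 J

V₁ = nRT₁/P₁ = 3.98×8.314×478/380 = 41.6 L.
Step 1 — Adiabatic: T₂/T₁ = (P₂/P₁)^((γ−1)/γ) ⇒ T₂ = 478×(0.160)^0.286 = 283 K; V₂ = 154 L.
ΔU = nCvΔT = 3.98×20.8×(283−478) = -16100 J.
Q = 0 for an adiabatic process, so W = −ΔU = 16100 J.
State after step 1: P = 60.8 kPa, V = 154 L, T = 283 K.
Step 2 — Isochoric: V stays 154 L; P/T = const ⇒ T₂ = 656 K, P₂ = 141 kPa.
W = 0 (no volume change).
ΔU = nCvΔT = 3.98×20.8×(656−283) = 30800 J.
Q = ΔU = 30800 J.
Net over both steps: W = 16100 J, Q = 30800 J, ΔU = 14700 J.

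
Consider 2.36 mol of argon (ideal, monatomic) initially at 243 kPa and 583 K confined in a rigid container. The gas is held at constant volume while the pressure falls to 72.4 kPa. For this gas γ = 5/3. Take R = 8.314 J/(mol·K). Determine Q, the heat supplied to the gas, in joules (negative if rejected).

-12000 J

V₁ = nRT₁/P₁ = 2.36×8.314×583/243 = 47.1 L.
Isochoric: V stays 47.1 L; P/T = const ⇒ T₂ = 174 K, P₂ = 72.4 kPa.
W = 0 (no volume change).
ΔU = nCvΔT = 2.36×12.5×(174−583) = -12000 J.
Q = ΔU = -12000 J.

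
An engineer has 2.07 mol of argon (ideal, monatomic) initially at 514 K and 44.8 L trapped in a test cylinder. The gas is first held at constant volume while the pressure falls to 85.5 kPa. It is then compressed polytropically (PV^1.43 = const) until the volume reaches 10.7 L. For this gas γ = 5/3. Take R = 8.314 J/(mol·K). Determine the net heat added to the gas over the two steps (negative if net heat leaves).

-10200 J

P₁ = nRT₁/V₁ = 2.07×8.314×514/44.8 = 197 kPa.
Step 1 — Isochoric: V stays 44.8 L; P/T = const ⇒ T₂ = 223 K, P₂ = 85.5 kPa.
W = 0 (no volume change).
ΔU = nCvΔT = 2.07×12.5×(223−514) = -7520 J.
Q = ΔU = -7520 J.
State after step 1: P = 85.5 kPa, V = 44.8 L, T = 223 K.
Step 2 — Polytropic n=1.43: T₂ = T₁(V₁/V₂)^(n−1) = 223×(4.19)^0.43 = 412 K; P₂ = P₁(V₁/V₂)^n = 663 kPa.
W = (P₁V₁−P₂V₂)/(n−1) = (85.5×44.8−663×10.7)/0.43 = -7580 J.
ΔU = nCvΔT = 2.07×12.5×(412−223) = 4890 J.
Q = ΔU + W = -2690 J.
Net over both steps: W = -7580 J, Q = -10200 J, ΔU = -2630 J.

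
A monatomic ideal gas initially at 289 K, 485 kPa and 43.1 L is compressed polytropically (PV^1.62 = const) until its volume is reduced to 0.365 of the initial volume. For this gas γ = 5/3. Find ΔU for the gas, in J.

n = P₁V₁/(RT₁) = 485×43.1/(8.314×289) = 8.70 mol.
Polytropic n=1.62: T₂ = T₁(V₁/V₂)^(n−1) = 289×(2.74)^0.62 = 540 K; P₂ = P₁(V₁/V₂)^n = 2480 kPa.
For an ideal gas ΔU = nCvΔT with Cv = (3/2)R = 12.5 J/(mol·K).
ΔU = 8.70×12.5×(540−289) = 27200 J.

27200 J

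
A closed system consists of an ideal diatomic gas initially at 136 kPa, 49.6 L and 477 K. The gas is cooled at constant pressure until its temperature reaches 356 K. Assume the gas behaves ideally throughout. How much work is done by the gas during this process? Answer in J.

-1710 J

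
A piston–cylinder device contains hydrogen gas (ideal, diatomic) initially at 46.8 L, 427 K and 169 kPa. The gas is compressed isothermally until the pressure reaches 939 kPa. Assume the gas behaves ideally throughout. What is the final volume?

Isothermal: T stays 427 K; PV = const ⇒ V₂ = 8.42 L, P₂ = 939 kPa.

8.42 L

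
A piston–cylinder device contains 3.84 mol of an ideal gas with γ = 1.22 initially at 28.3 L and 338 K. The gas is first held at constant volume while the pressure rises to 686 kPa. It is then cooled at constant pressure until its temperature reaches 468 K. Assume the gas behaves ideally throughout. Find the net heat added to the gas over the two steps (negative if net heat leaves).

P₁ = nRT₁/V₁ = 3.84×8.314×338/28.3 = 381 kPa.
Step 1 — Isochoric: V stays 28.3 L; P/T = const ⇒ T₂ = 608 K, P₂ = 686 kPa.
W = 0 (no volume change).
ΔU = nCvΔT = 3.84×37.8×(608−338) = 39200 J.
Q = ΔU = 39200 J.
State after step 1: P = 686 kPa, V = 28.3 L, T = 608 K.
Step 2 — Isobaric: P stays 686 kPa; V/T = const ⇒ T₂ = 468 K, V₂ = 21.8 L.
W = PΔV = 686×(21.8−28.3) kPa·L = -4470 J.
ΔU = nCvΔT = 3.84×37.8×(468−608) = -20300 J.
Q = ΔU + W = nCpΔT = -24800 J.
Net over both steps: W = -4470 J, Q = 14400 J, ΔU = 18900 J.

14400 J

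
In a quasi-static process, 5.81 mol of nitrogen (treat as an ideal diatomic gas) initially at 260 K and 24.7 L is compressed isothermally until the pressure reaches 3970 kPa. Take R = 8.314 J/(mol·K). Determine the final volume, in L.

3.16 L

P₁ = nRT₁/V₁ = 5.81×8.314×260/24.7 = 508 kPa.
Isothermal: T stays 260 K; PV = const ⇒ V₂ = 3.16 L, P₂ = 3970 kPa.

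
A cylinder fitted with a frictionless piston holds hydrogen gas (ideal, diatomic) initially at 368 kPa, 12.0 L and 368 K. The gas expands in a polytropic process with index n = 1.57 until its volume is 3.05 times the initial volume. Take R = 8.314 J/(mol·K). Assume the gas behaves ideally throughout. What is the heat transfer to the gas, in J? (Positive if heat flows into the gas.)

-1550 J

n = P₁V₁/(RT₁) = 368×12.0/(8.314×368) = 1.44 mol.
Polytropic n=1.57: T₂ = T₁(V₁/V₂)^(n−1) = 368×(0.328)^0.57 = 195 K; P₂ = P₁(V₁/V₂)^n = 63.9 kPa.
W = (P₁V₁−P₂V₂)/(n−1) = (368×12.0−63.9×36.6)/0.57 = 3640 J.
ΔU = nCvΔT = 1.44×20.8×(195−368) = -5190 J.
Q = ΔU + W = -1550 J.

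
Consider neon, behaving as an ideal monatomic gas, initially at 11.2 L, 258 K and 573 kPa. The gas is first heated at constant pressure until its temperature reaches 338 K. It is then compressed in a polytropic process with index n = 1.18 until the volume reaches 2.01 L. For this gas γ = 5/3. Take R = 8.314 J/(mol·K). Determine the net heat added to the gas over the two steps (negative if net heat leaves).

n = P₁V₁/(RT₁) = 573×11.2/(8.314×258) = 2.99 mol.
Step 1 — Isobaric: P stays 573 kPa; V/T = const ⇒ T₂ = 338 K, V₂ = 14.7 L.
W = PΔV = 573×(14.7−11.2) kPa·L = 1990 J.
ΔU = nCvΔT = 2.99×12.5×(338−258) = 2980 J.
Q = ΔU + W = nCpΔT = 4970 J.
State after step 1: P = 573 kPa, V = 14.7 L, T = 338 K.
Step 2 — Polytropic n=1.18: T₂ = T₁(V₁/V₂)^(n−1) = 338×(7.30)^0.18 = 483 K; P₂ = P₁(V₁/V₂)^n = 5980 kPa.
W = (P₁V₁−P₂V₂)/(n−1) = (573×14.7−5980×2.01)/0.18 = -20100 J.
ΔU = nCvΔT = 2.99×12.5×(483−338) = 5430 J.
Q = ΔU + W = -14700 J.
Net over both steps: W = -18100 J, Q = -9690 J, ΔU = 8410 J.

-9690 J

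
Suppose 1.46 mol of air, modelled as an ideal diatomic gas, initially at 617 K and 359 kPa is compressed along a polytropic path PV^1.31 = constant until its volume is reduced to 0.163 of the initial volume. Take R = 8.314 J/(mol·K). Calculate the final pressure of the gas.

V₁ = nRT₁/P₁ = 1.46×8.314×617/359 = 20.9 L.
Polytropic n=1.31: T₂ = T₁(V₁/V₂)^(n−1) = 617×(6.13)^0.31 = 1080 K; P₂ = P₁(V₁/V₂)^n = 3860 kPa.

3860 kPa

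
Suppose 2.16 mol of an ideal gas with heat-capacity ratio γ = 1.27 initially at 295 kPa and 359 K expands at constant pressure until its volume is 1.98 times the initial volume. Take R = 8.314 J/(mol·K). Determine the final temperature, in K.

V₁ = nRT₁/P₁ = 2.16×8.314×359/295 = 21.9 L.
Isobaric: P stays 295 kPa; V/T = const ⇒ T₂ = 711 K, V₂ = 43.3 L.

711 K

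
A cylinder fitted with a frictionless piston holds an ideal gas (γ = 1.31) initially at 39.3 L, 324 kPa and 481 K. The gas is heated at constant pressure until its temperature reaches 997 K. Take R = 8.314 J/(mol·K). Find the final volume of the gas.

81.5 L

Isobaric: P stays 324 kPa; V/T = const ⇒ T₂ = 997 K, V₂ = 81.5 L.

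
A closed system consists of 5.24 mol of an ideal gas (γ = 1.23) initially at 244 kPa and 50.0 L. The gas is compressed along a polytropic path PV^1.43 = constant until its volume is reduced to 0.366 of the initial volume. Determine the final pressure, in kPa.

1030 kPa

T₁ = P₁V₁/(nR) = 244×50.0/(5.24×8.314) = 280 K.
Polytropic n=1.43: T₂ = T₁(V₁/V₂)^(n−1) = 280×(2.73)^0.43 = 431 K; P₂ = P₁(V₁/V₂)^n = 1030 kPa.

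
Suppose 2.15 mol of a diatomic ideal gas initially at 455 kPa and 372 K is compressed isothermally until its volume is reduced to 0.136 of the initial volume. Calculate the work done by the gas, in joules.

-13300 J

V₁ = nRT₁/P₁ = 2.15×8.314×372/455 = 14.6 L.
Isothermal: T stays 372 K; PV = const ⇒ V₂ = 1.99 L, P₂ = 3350 kPa.
W = nRT ln(V₂/V₁) = 2.15×8.314×372×ln(0.136) = -13300 J.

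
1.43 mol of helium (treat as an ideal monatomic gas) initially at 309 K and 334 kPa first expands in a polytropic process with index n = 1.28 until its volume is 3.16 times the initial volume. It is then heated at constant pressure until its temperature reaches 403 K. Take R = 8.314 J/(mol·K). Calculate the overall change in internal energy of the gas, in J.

V₁ = nRT₁/P₁ = 1.43×8.314×309/334 = 11.0 L.
Step 1 — Polytropic n=1.28: T₂ = T₁(V₁/V₂)^(n−1) = 309×(0.316)^0.28 = 224 K; P₂ = P₁(V₁/V₂)^n = 76.6 kPa.
W = (P₁V₁−P₂V₂)/(n−1) = (334×11.0−76.6×34.8)/0.28 = 3610 J.
ΔU = nCvΔT = 1.43×12.5×(224−309) = -1520 J.
Q = ΔU + W = 2100 J.
State after step 1: P = 76.6 kPa, V = 34.8 L, T = 224 K.
Step 2 — Isobaric: P stays 76.6 kPa; V/T = const ⇒ T₂ = 403 K, V₂ = 62.6 L.
W = PΔV = 76.6×(62.6−34.8) kPa·L = 2130 J.
ΔU = nCvΔT = 1.43×12.5×(403−224) = 3190 J.
Q = ΔU + W = nCpΔT = 5320 J.
Net over both steps: W = 5740 J, Q = 7420 J, ΔU = 1680 J.

1680 J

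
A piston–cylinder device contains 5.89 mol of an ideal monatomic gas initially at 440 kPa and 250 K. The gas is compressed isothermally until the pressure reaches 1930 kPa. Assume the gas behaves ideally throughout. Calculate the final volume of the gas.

6.34 L

V₁ = nRT₁/P₁ = 5.89×8.314×250/440 = 27.8 L.
Isothermal: T stays 250 K; PV = const ⇒ V₂ = 6.34 L, P₂ = 1930 kPa.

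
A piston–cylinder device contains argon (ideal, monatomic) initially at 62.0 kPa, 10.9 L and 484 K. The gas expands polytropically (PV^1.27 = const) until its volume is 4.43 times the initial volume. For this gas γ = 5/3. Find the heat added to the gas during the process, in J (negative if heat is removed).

n = P₁V₁/(RT₁) = 62.0×10.9/(8.314×484) = 0.168 mol.
Polytropic n=1.27: T₂ = T₁(V₁/V₂)^(n−1) = 484×(0.226)^0.27 = 324 K; P₂ = P₁(V₁/V₂)^n = 9.36 kPa.
W = (P₁V₁−P₂V₂)/(n−1) = (62.0×10.9−9.36×48.3)/0.27 = 828 J.
ΔU = nCvΔT = 0.168×12.5×(324−484) = -335 J.
Q = ΔU + W = 493 J.

493 J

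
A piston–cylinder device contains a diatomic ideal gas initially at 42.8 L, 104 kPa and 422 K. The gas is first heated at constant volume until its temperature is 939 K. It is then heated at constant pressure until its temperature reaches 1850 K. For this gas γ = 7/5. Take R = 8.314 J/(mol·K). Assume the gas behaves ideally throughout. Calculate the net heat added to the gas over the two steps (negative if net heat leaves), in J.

n = P₁V₁/(RT₁) = 104×42.8/(8.314×422) = 1.27 mol.
Step 1 — Isochoric: V stays 42.8 L; P/T = const ⇒ T₂ = 939 K, P₂ = 231 kPa.
W = 0 (no volume change).
ΔU = nCvΔT = 1.27×20.8×(939−422) = 13600 J.
Q = ΔU = 13600 J.
State after step 1: P = 231 kPa, V = 42.8 L, T = 939 K.
Step 2 — Isobaric: P stays 231 kPa; V/T = const ⇒ T₂ = 1850 K, V₂ = 84.3 L.
W = PΔV = 231×(84.3−42.8) kPa·L = 9610 J.
ΔU = nCvΔT = 1.27×20.8×(1850−939) = 24000 J.
Q = ΔU + W = nCpΔT = 33600 J.
Net over both steps: W = 9610 J, Q = 47300 J, ΔU = 37700 J.

47300 J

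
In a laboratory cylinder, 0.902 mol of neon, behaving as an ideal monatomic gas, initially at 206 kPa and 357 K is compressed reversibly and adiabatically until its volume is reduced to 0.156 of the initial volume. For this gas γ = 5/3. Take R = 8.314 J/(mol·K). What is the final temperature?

V₁ = nRT₁/P₁ = 0.902×8.314×357/206 = 13.0 L.
Adiabatic: TV^(γ−1) = const ⇒ T₂ = 357×(6.41)^0.667 = 1230 K; PV^γ = const ⇒ P₂ = 4560 kPa.

1230 K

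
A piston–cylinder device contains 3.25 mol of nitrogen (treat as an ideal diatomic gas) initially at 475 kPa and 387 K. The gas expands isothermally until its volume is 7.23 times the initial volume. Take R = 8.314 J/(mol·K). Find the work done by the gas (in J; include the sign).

20700 J

V₁ = nRT₁/P₁ = 3.25×8.314×387/475 = 22.0 L.
Isothermal: T stays 387 K; PV = const ⇒ V₂ = 159 L, P₂ = 65.7 kPa.
W = nRT ln(V₂/V₁) = 3.25×8.314×387×ln(7.23) = 20700 J.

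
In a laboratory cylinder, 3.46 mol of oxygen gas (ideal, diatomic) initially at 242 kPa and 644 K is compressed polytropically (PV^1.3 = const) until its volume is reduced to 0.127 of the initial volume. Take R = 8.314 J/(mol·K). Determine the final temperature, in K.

1200 K

V₁ = nRT₁/P₁ = 3.46×8.314×644/242 = 76.6 L.
Polytropic n=1.3: T₂ = T₁(V₁/V₂)^(n−1) = 644×(7.87)^0.30 = 1200 K; P₂ = P₁(V₁/V₂)^n = 3540 kPa.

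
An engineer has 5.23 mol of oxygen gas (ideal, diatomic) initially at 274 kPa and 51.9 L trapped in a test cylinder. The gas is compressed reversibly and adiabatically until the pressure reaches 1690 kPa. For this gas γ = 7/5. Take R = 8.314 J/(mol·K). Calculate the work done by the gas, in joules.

-24200 J

T₁ = P₁V₁/(nR) = 274×51.9/(5.23×8.314) = 327 K.
Adiabatic: T₂/T₁ = (P₂/P₁)^((γ−1)/γ) ⇒ T₂ = 327×(6.17)^0.286 = 550 K; V₂ = 14.2 L.
ΔU = nCvΔT = 5.23×20.8×(550−327) = 24200 J.
Q = 0 for an adiabatic process, so W = −ΔU = -24200 J.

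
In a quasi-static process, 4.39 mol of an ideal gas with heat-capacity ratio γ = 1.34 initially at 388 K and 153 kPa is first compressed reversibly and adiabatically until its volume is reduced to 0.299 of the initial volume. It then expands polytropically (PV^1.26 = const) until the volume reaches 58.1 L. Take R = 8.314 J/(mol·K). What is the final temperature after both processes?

482 K

V₁ = nRT₁/P₁ = 4.39×8.314×388/153 = 92.6 L.
Step 1 — Adiabatic: TV^(γ−1) = const ⇒ T₂ = 388×(3.34)^0.340 = 585 K; PV^γ = const ⇒ P₂ = 771 kPa.
ΔU = nCvΔT = 4.39×24.5×(585−388) = 21100 J.
Q = 0 for an adiabatic process, so W = −ΔU = -21100 J.
State after step 1: P = 771 kPa, V = 27.7 L, T = 585 K.
Step 2 — Polytropic n=1.26: T₂ = T₁(V₁/V₂)^(n−1) = 585×(0.476)^0.26 = 482 K; P₂ = P₁(V₁/V₂)^n = 303 kPa.
W = (P₁V₁−P₂V₂)/(n−1) = (771×27.7−303×58.1)/0.26 = 14400 J.
ΔU = nCvΔT = 4.39×24.5×(482−585) = -11000 J.
Q = ΔU + W = 3390 J.
Net over both steps: W = -6740 J, Q = 3390 J, ΔU = 10100 J.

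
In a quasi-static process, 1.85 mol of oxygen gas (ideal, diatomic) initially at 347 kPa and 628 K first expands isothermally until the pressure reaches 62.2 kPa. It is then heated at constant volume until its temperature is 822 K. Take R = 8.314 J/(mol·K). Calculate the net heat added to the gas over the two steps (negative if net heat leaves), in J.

V₁ = nRT₁/P₁ = 1.85×8.314×628/347 = 27.8 L.
Step 1 — Isothermal: T stays 628 K; PV = const ⇒ V₂ = 155 L, P₂ = 62.2 kPa.
ΔU = 0 (ideal gas, T constant).
W = nRT ln(V₂/V₁) = 1.85×8.314×628×ln(5.58) = 16600 J.
Q = ΔU + W = 16600 J.
State after step 1: P = 62.2 kPa, V = 155 L, T = 628 K.
Step 2 — Isochoric: V stays 155 L; P/T = const ⇒ T₂ = 822 K, P₂ = 81.4 kPa.
W = 0 (no volume change).
ΔU = nCvΔT = 1.85×20.8×(822−628) = 7460 J.
Q = ΔU = 7460 J.
Net over both steps: W = 16600 J, Q = 24100 J, ΔU = 7460 J.

24100 J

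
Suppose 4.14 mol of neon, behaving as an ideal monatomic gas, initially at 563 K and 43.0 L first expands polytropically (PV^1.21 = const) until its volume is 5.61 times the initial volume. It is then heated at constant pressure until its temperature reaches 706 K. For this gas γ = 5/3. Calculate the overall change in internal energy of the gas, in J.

P₁ = nRT₁/V₁ = 4.14×8.314×563/43.0 = 451 kPa.
Step 1 — Polytropic n=1.21: T₂ = T₁(V₁/V₂)^(n−1) = 563×(0.178)^0.21 = 392 K; P₂ = P₁(V₁/V₂)^n = 55.9 kPa.
W = (P₁V₁−P₂V₂)/(n−1) = (451×43.0−55.9×241)/0.21 = 28000 J.
ΔU = nCvΔT = 4.14×12.5×(392−563) = -8830 J.
Q = ΔU + W = 19200 J.
State after step 1: P = 55.9 kPa, V = 241 L, T = 392 K.
Step 2 — Isobaric: P stays 55.9 kPa; V/T = const ⇒ T₂ = 706 K, V₂ = 435 L.
W = PΔV = 55.9×(435−241) kPa·L = 10800 J.
ΔU = nCvΔT = 4.14×12.5×(706−392) = 16200 J.
Q = ΔU + W = nCpΔT = 27000 J.
Net over both steps: W = 38800 J, Q = 46200 J, ΔU = 7380 J.

7380 J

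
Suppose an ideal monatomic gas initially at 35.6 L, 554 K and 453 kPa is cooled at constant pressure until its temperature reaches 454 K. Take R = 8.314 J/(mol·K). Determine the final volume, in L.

29.2 L

Isobaric: P stays 453 kPa; V/T = const ⇒ T₂ = 454 K, V₂ = 29.2 L.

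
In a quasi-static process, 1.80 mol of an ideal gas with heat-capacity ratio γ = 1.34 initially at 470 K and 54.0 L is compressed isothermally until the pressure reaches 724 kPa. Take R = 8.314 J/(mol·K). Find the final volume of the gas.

P₁ = nRT₁/V₁ = 1.80×8.314×470/54.0 = 130 kPa.
Isothermal: T stays 470 K; PV = const ⇒ V₂ = 9.71 L, P₂ = 724 kPa.

9.71 L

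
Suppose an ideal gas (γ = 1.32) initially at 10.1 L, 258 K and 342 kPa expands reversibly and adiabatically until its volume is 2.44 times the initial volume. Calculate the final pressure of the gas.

105 kPa

Adiabatic: TV^(γ−1) = const ⇒ T₂ = 258×(0.410)^0.320 = 194 K; PV^γ = const ⇒ P₂ = 105 kPa.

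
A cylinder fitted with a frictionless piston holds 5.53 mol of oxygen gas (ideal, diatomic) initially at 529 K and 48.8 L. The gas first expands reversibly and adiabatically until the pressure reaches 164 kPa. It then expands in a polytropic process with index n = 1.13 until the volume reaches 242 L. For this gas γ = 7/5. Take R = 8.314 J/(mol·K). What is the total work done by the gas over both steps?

30100 J

P₁ = nRT₁/V₁ = 5.53×8.314×529/48.8 = 498 kPa.
Step 1 — Adiabatic: T₂/T₁ = (P₂/P₁)^((γ−1)/γ) ⇒ T₂ = 529×(0.329)^0.286 = 385 K; V₂ = 108 L.
ΔU = nCvΔT = 5.53×20.8×(385−529) = -16500 J.
Q = 0 for an adiabatic process, so W = −ΔU = 16500 J.
State after step 1: P = 164 kPa, V = 108 L, T = 385 K.
Step 2 — Polytropic n=1.13: T₂ = T₁(V₁/V₂)^(n−1) = 385×(0.446)^0.13 = 347 K; P₂ = P₁(V₁/V₂)^n = 65.9 kPa.
W = (P₁V₁−P₂V₂)/(n−1) = (164×108−65.9×242)/0.13 = 13600 J.
ΔU = nCvΔT = 5.53×20.8×(347−385) = -4410 J.
Q = ΔU + W = 9160 J.
Net over both steps: W = 30100 J, Q = 9160 J, ΔU = -21000 J.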